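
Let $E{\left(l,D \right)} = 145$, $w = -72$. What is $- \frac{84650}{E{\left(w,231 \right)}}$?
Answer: $- \frac{16930}{29} \approx -583.79$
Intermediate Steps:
$- \frac{84650}{E{\left(w,231 \right)}} = - \frac{84650}{145} = \left(-84650\right) \frac{1}{145} = - \frac{16930}{29}$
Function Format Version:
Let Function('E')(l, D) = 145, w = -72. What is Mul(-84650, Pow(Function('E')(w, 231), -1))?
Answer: Rational(-16930, 29) ≈ -583.79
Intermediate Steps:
Mul(-84650, Pow(Function('E')(w, 231), -1)) = Mul(-84650, Pow(145, -1)) = Mul(-84650, Rational(1, 145)) = Rational(-16930, 29)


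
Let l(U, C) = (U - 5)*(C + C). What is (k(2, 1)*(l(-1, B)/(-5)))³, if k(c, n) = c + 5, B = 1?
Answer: 592704/125 ≈ 4741.6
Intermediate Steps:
l(U, C) = 2*C*(-5 + U) (l(U, C) = (-5 + U)*(2*C) = 2*C*(-5 + U))
k(c, n) = 5 + c
(k(2, 1)*(l(-1, B)/(-5)))³ = ((5 + 2)*((2*1*(-5 - 1))/(-5)))³ = (7*((2*1*(-6))*(-⅕)))³ = (7*(-12*(-⅕)))³ = (7*(12/5))³ = (84/5)³ = 592704/125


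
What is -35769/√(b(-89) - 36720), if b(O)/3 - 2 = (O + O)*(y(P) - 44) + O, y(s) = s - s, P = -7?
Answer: 11923*I*√13485/4495 ≈ 308.02*I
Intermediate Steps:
y(s) = 0
b(O) = 6 - 261*O (b(O) = 6 + 3*((O + O)*(0 - 44) + O) = 6 + 3*((2*O)*(-44) + O) = 6 + 3*(-88*O + O) = 6 + 3*(-87*O) = 6 - 261*O)
-35769/√(b(-89) - 36720) = -35769/√((6 - 261*(-89)) - 36720) = -35769/√((6 + 23229) - 36720) = -35769/√(23235 - 36720) = -35769*(-I*√13485/13485) = -(-11923)*I*√13485/4495 = 11923*I*√13485/4495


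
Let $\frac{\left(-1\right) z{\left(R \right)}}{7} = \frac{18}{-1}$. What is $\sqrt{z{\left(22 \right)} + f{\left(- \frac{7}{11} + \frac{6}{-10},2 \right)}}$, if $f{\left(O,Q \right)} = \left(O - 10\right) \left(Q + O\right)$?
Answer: $\frac{3 \sqrt{39466}}{55} \approx 10.836$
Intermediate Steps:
$z{\left(R \right)} = 126$ ($z{\left(R \right)} = - 7 \frac{18}{-1} = - 7 \cdot 18 \left(-1\right) = \left(-7\right) \left(-18\right) = 126$)
$f{\left(O,Q \right)} = \left(-10 + O\right) \left(O + Q\right)$
$\sqrt{z{\left(22 \right)} + f{\left(- \frac{7}{11} + \frac{6}{-10},2 \right)}} = \sqrt{126 - \left(20 - \left(- \frac{7}{11} + \frac{6}{-10}\right)^{2} + 10 \left(- \frac{7}{11} + \frac{6}{-10}\right) - \left(- \frac{7}{11} + \frac{6}{-10}\right) 2\right)} = \sqrt{126 - \left(20 - \left(\left(-7\right) \frac{1}{11} + 6 \left(- \frac{1}{10}\right)\right)^{2} + 10 \left(\left(-7\right) \frac{1}{11} + 6 \left(- \frac{1}{10}\right)\right) - \left(\left(-7\right) \frac{1}{11} + 6 \left(- \frac{1}{10}\right)\right) 2\right)} = \sqrt{126 - \left(20 - \left(- \frac{7}{11} - \frac{3}{5}\right)^{2} + 10 \left(- \frac{7}{11} - \frac{3}{5}\right) - \left(- \frac{7}{11} - \frac{3}{5}\right) 2\right)} = \sqrt{126 - \left(\frac{556}{55} - \frac{4624}{3025}\right)} = \sqrt{126 + \left(\frac{4624}{3025} + \frac{136}{11} - 20 - \frac{136}{55}\right)} = \sqrt{126 - \frac{25956}{3025}} = \sqrt{\frac{355194}{3025}} = \frac{3 \sqrt{39466}}{55}$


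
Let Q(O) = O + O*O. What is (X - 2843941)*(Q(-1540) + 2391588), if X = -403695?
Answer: -15464099464128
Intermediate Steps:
Q(O) = O + O²
(X - 2843941)*(Q(-1540) + 2391588) = (-403695 - 2843941)*(-1540*(1 - 1540) + 2391588) = -3247636*(-1540*(-1539) + 2391588) = -3247636*(2370060 + 2391588) = -3247636*4761648 = -15464099464128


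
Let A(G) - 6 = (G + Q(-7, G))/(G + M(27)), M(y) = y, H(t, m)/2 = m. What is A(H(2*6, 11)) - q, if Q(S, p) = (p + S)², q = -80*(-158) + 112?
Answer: -624307/49 ≈ -12741.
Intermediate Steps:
H(t, m) = 2*m
q = 12752 (q = 12640 + 112 = 12752)
Q(S, p) = (S + p)²
A(G) = 6 + (G + (-7 + G)²)/(27 + G) (A(G) = 6 + (G + (-7 + G)²)/(G + 27) = 6 + (G + (-7 + G)²)/(27 + G))
A(H(2*6, 11)) - q = (211 + (2*11)² - 14*11)/(27 + 2*11) - 1*12752 = (211 + 22² - 7*22)/(27 + 22) - 12752 = (211 + 484 - 154)/49 - 12752 = (1/49)*541 - 12752 = 541/49 - 12752 = -624307/49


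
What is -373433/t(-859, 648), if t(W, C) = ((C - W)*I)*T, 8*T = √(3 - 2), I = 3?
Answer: -2987464/4521 ≈ -660.80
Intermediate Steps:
T = ⅛ (T = √(3 - 2)/8 = √1/8 = (⅛)*1 = ⅛ ≈ 0.12500)
t(W, C) = -3*W/8 + 3*C/8 (t(W, C) = ((C - W)*3)*(⅛) = (-3*W + 3*C)*(⅛) = -3*W/8 + 3*C/8)
-373433/t(-859, 648) = -373433/(-3/8*(-859) + (3/8)*648) = -373433/(2577/8 + 243) = -373433/4521/8 = -373433*8/4521 = -2987464/4521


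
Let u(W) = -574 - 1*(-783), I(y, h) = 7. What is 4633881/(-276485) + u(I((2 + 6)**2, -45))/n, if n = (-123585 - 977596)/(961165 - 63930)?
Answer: -56949793679236/304460028785 ≈ -187.05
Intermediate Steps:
u(W) = 209 (u(W) = -574 + 783 = 209)
n = -1101181/897235 ≈ -1.2273
4633881/(-276485) + u(I((2 + 6)**2, -45))/n = 4633881/(-276485) + 209/(-1101181/897235) = 4633881*(-1/276485) + 209*(-897235/1101181) = -4633881/276485 - 187522115/1101181 = -56949793679236/304460028785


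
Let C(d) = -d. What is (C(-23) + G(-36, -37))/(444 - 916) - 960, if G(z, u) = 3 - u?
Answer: -453183/472 ≈ -960.13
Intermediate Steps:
(C(-23) + G(-36, -37))/(444 - 916) - 960 = (-1*(-23) + (3 - 1*(-37)))/(444 - 916) - 960 = (23 + (3 + 37))/(-472) - 960 = (23 + 40)*(-1/472) - 960 = 63*(-1/472) - 960 = -63/472 - 960 = -453183/472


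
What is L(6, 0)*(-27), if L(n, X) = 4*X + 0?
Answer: 0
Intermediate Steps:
L(n, X) = 4*X
L(6, 0)*(-27) = (4*0)*(-27) = 0*(-27) = 0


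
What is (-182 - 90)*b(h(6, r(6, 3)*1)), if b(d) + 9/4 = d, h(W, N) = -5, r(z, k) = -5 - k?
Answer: 1972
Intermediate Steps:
b(d) = -9/4 + d
(-182 - 90)*b(h(6, r(6, 3)*1)) = (-182 - 90)*(-9/4 - 5) = -272*(-29/4) = 1972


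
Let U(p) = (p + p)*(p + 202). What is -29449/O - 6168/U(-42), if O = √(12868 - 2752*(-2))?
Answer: 257/560 - 29449*√4593/9186 ≈ -216.81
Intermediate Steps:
U(p) = 2*p*(202 + p) (U(p) = (2*p)*(202 + p) = 2*p*(202 + p))
O = 2*√4593 (O = √(12868 + 5504) = √18372 = 2*√4593 ≈ 135.54)
-29449/O - 6168/U(-42) = -29449*√4593/9186 - 6168*(-1/(84*(202 - 42))) = -29449*√4593/9186 - 6168/(2*(-42)*160) = -29449*√4593/9186 - 6168/(-13440) = -29449*√4593/9186 - 6168*(-1/13440) = -29449*√4593/9186 + 257/560 = 257/560 - 29449*√4593/9186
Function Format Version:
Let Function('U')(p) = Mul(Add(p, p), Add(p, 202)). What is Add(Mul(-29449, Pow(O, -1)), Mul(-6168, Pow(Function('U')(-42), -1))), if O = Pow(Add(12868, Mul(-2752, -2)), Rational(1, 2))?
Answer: Add(Rational(257, 560), Mul(Rational(-29449, 9186), Pow(4593, Rational(1, 2)))) ≈ -216.81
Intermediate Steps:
Function('U')(p) = Mul(2, p, Add(202, p)) (Function('U')(p) = Mul(Mul(2, p), Add(202, p)) = Mul(2, p, Add(202, p)))
O = Mul(2, Pow(4593, Rational(1, 2))) (O = Pow(Add(12868, 5504), Rational(1, 2)) = Pow(18372, Rational(1, 2)) = Mul(2, Pow(4593, Rational(1, 2))) ≈ 135.54)
Add(Mul(-29449, Pow(O, -1)), Mul(-6168, Pow(Function('U')(-42), -1))) = Add(Mul(-29449, Pow(Mul(2, Pow(4593, Rational(1, 2))), -1)), Mul(-6168, Pow(Mul(2, -42, Add(202, -42)), -1))) = Add(Mul(-29449, Mul(Rational(1, 9186), Pow(4593, Rational(1, 2)))), Mul(-6168, Pow(Mul(2, -42, 160), -1))) = Add(Mul(Rational(-29449, 9186), Pow(4593, Rational(1, 2))), Mul(-6168, Pow(-13440, -1))) = Add(Mul(Rational(-29449, 9186), Pow(4593, Rational(1, 2))), Mul(-6168, Rational(-1, 13440))) = Add(Mul(Rational(-29449, 9186), Pow(4593, Rational(1, 2))), Rational(257, 560)) = Add(Rational(257, 560), Mul(Rational(-29449, 9186), Pow(4593, Rational(1, 2))))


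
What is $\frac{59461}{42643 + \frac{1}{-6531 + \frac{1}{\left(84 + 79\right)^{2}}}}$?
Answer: $\frac{10317799847618}{7399504504165} \approx 1.3944$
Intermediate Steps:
$\frac{59461}{42643 + \frac{1}{-6531 + \frac{1}{\left(84 + 79\right)^{2}}}} = \frac{59461}{42643 + \frac{1}{-6531 + \frac{1}{163^{2}}}} = \frac{59461}{42643 + \frac{1}{-6531 + \frac{1}{26569}}} = \frac{59461}{42643 + \frac{1}{- \frac{173522138}{26569}}} = \frac{59461}{42643 - \frac{26569}{173522138}} = \frac{59461}{\frac{7399504504165}{173522138}} = 59461 \cdot \frac{173522138}{7399504504165} = \frac{10317799847618}{7399504504165}$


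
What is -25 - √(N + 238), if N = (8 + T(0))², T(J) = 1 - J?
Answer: -25 - √319 ≈ -42.861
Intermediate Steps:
N = 81 (N = (8 + (1 - 1*0))² = (8 + (1 + 0))² = (8 + 1)² = 9² = 81)
-25 - √(N + 238) = -25 - √(81 + 238) = -25 - √319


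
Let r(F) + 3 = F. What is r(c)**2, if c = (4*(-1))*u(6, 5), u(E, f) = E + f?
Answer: 2209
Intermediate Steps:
c = -44 (c = (4*(-1))*(6 + 5) = -4*11 = -44)
r(F) = -3 + F
r(c)**2 = (-3 - 44)**2 = (-47)**2 = 2209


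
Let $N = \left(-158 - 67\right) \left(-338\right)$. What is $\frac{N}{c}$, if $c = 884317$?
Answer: $\frac{76050}{884317} \approx 0.085999$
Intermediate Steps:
$N = 76050$ ($N = \left(-225\right) \left(-338\right) = 76050$)
$\frac{N}{c} = \frac{76050}{884317}$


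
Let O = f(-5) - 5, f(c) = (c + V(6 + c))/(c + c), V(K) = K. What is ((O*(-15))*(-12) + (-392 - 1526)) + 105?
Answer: -2641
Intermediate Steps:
f(c) = (6 + 2*c)/(2*c) (f(c) = (c + (6 + c))/(c + c) = (6 + 2*c)/((2*c)) = (6 + 2*c)*(1/(2*c)) = (6 + 2*c)/(2*c))
O = -23/5 (O = (3 - 5)/(-5) - 5 = -⅕*(-2) - 5 = ⅖ - 5 = -23/5 ≈ -4.6000)
((O*(-15))*(-12) + (-392 - 1526)) + 105 = (-23/5*(-15)*(-12) + (-392 - 1526)) + 105 = (69*(-12) - 1918) + 105 = (-828 - 1918) + 105 = -2746 + 105 = -2641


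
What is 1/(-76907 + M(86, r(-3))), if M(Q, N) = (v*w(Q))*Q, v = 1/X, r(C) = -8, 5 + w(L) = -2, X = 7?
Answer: -1/76993 ≈ -1.2988e-5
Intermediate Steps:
w(L) = -7 (w(L) = -5 - 2 = -7)
v = ⅐ (v = 1/7 = 1*(⅐) = ⅐ ≈ 0.14286)
M(Q, N) = -Q (M(Q, N) = ((⅐)*(-7))*Q = -Q)
1/(-76907 + M(86, r(-3))) = 1/(-76907 - 1*86) = 1/(-76907 - 86) = 1/(-76993) = -1/76993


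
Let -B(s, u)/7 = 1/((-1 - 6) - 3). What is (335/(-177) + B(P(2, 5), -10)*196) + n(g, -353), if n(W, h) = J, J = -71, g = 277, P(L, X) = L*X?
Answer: 56912/885 ≈ 64.307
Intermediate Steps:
B(s, u) = 7/10 (B(s, u) = -7/((-1 - 6) - 3) = -7/(-7 - 3) = -7/(-10) = -7*(-1/10) = 7/10)
n(W, h) = -71
(335/(-177) + B(P(2, 5), -10)*196) + n(g, -353) = (335/(-177) + (7/10)*196) - 71 = (335*(-1/177) + 686/5) - 71 = (-335/177 + 686/5) - 71 = 119747/885 - 71 = 56912/885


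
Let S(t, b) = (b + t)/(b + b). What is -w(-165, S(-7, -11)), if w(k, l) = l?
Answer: -9/11 ≈ -0.81818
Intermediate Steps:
S(t, b) = (b + t)/(2*b) (S(t, b) = (b + t)/((2*b)) = (b + t)*(1/(2*b)) = (b + t)/(2*b))
-w(-165, S(-7, -11)) = -(-11 - 7)/(2*(-11)) = -(-1)*(-18)/(2*11) = -1*9/11 = -9/11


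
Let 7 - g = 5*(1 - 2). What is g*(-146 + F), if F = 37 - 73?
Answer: -2184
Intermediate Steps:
F = -36
g = 12 (g = 7 - 5*(1 - 2) = 7 - 5*(-1) = 7 - 1*(-5) = 7 + 5 = 12)
g*(-146 + F) = 12*(-146 - 36) = 12*(-182) = -2184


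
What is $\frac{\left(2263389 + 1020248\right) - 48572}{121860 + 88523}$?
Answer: $\frac{3235065}{210383} \approx 15.377$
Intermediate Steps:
$\frac{\left(2263389 + 1020248\right) - 48572}{121860 + 88523} = \frac{3283637 - 48572}{210383} = 3235065 \cdot \frac{1}{210383} = \frac{3235065}{210383}$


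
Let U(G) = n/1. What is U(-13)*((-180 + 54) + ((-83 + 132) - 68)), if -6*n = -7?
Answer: -1015/6 ≈ -169.17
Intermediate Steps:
n = 7/6 (n = -⅙*(-7) = 7/6 ≈ 1.1667)
U(G) = 7/6 (U(G) = (7/6)/1 = (7/6)*1 = 7/6)
U(-13)*((-180 + 54) + ((-83 + 132) - 68)) = 7*((-180 + 54) + ((-83 + 132) - 68))/6 = 7*(-126 + (49 - 68))/6 = 7*(-126 - 19)/6 = (7/6)*(-145) = -1015/6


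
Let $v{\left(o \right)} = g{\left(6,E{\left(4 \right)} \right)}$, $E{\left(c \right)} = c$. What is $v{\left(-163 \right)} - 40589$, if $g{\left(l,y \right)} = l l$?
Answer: $-40553$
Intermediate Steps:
$g{\left(l,y \right)} = l^{2}$
$v{\left(o \right)} = 36$ ($v{\left(o \right)} = 6^{2} = 36$)
$v{\left(-163 \right)} - 40589 = 36 - 40589 = -40553$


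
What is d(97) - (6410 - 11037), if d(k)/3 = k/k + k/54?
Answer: 83437/18 ≈ 4635.4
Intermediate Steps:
d(k) = 3 + k/18 (d(k) = 3*(k/k + k/54) = 3*(1 + k*(1/54)) = 3*(1 + k/54) = 3 + k/18)
d(97) - (6410 - 11037) = (3 + (1/18)*97) - (6410 - 11037) = (3 + 97/18) - 1*(-4627) = 151/18 + 4627 = 83437/18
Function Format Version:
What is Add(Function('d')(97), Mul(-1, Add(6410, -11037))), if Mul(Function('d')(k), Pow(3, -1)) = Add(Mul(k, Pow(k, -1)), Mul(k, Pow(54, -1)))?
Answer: Rational(83437, 18) ≈ 4635.4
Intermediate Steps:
Function('d')(k) = Add(3, Mul(Rational(1, 18), k)) (Function('d')(k) = Mul(3, Add(Mul(k, Pow(k, -1)), Mul(k, Pow(54, -1)))) = Mul(3, Add(1, Mul(k, Rational(1, 54)))) = Mul(3, Add(1, Mul(Rational(1, 54), k))) = Add(3, Mul(Rational(1, 18), k)))
Add(Function('d')(97), Mul(-1, Add(6410, -11037))) = Add(Add(3, Mul(Rational(1, 18), 97)), Mul(-1, Add(6410, -11037))) = Add(Add(3, Rational(97, 18)), Mul(-1, -4627)) = Add(Rational(151, 18), 4627) = Rational(83437, 18)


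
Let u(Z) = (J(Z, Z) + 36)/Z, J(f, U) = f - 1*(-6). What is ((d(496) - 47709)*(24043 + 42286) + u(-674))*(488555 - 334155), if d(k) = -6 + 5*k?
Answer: -156118813199141600/337 ≈ -4.6326e+14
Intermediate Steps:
J(f, U) = 6 + f (J(f, U) = f + 6 = 6 + f)
u(Z) = (42 + Z)/Z (u(Z) = ((6 + Z) + 36)/Z = (42 + Z)/Z)
((d(496) - 47709)*(24043 + 42286) + u(-674))*(488555 - 334155) = (((-6 + 5*496) - 47709)*(24043 + 42286) + (42 - 674)/(-674))*(488555 - 334155) = (((-6 + 2480) - 47709)*66329 - 1/674*(-632))*154400 = ((2474 - 47709)*66329 + 316/337)*154400 = (-45235*66329 + 316/337)*154400 = (-3000392315 + 316/337)*154400 = -1011132209839/337*154400 = -156118813199141600/337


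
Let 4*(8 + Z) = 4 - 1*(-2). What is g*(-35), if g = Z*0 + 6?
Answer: -210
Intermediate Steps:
Z = -13/2 (Z = -8 + (4 - 1*(-2))/4 = -8 + (4 + 2)/4 = -8 + (¼)*6 = -8 + 3/2 = -13/2 ≈ -6.5000)
g = 6 (g = -13/2*0 + 6 = 0 + 6 = 6)
g*(-35) = 6*(-35) = -210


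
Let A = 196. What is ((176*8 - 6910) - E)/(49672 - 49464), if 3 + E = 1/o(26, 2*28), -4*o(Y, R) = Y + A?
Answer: -610387/23088 ≈ -26.437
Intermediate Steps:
o(Y, R) = -49 - Y/4 (o(Y, R) = -(Y + 196)/4 = -(196 + Y)/4 = -49 - Y/4)
E = -335/111 (E = -3 + 1/(-49 - 1/4*26) = -3 + 1/(-49 - 13/2) = -3 + 1/(-111/2) = -3 - 2/111 = -335/111 ≈ -3.0180)
((176*8 - 6910) - E)/(49672 - 49464) = ((176*8 - 6910) - 1*(-335/111))/(49672 - 49464) = ((1408 - 6910) + 335/111)/208 = (-5502 + 335/111)*(1/208) = -610387/111*1/208 = -610387/23088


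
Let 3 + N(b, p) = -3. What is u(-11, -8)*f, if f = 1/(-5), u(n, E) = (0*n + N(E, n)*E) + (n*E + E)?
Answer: -128/5 ≈ -25.600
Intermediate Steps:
N(b, p) = -6 (N(b, p) = -3 - 3 = -6)
u(n, E) = -5*E + E*n (u(n, E) = (0*n - 6*E) + (n*E + E) = (0 - 6*E) + (E*n + E) = -6*E + (E + E*n) = -5*E + E*n)
f = -1/5 ≈ -0.20000
u(-11, -8)*f = -8*(-5 - 11)*(-1/5) = -8*(-16)*(-1/5) = 128*(-1/5) = -128/5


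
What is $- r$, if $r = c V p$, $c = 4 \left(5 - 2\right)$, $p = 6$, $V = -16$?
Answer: $1152$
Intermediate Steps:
$c = 12$ ($c = 4 \cdot 3 = 12$)
$r = -1152$ ($r = 12 \left(-16\right) 6 = \left(-192\right) 6 = -1152$)
$- r = \left(-1\right) \left(-1152\right) = 1152$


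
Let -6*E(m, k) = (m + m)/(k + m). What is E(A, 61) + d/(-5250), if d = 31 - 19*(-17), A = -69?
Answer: -20597/7000 ≈ -2.9424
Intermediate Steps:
d = 354 (d = 31 + 323 = 354)
E(m, k) = -m/(3*(k + m)) (E(m, k) = -(m + m)/(6*(k + m)) = -2*m/(6*(k + m)) = -m/(3*(k + m)))
E(A, 61) + d/(-5250) = -1*(-69)/(3*61 + 3*(-69)) + 354/(-5250) = -1*(-69)/(183 - 207) + 354*(-1/5250) = -1*(-69)/(-24) - 59/875 = -1*(-69)*(-1/24) - 59/875 = -23/8 - 59/875 = -20597/7000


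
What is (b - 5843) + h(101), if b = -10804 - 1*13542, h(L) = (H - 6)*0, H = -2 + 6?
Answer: -30189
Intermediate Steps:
H = 4
h(L) = 0 (h(L) = (4 - 6)*0 = -2*0 = 0)
b = -24346 (b = -10804 - 13542 = -24346)
(b - 5843) + h(101) = (-24346 - 5843) + 0 = -30189 + 0 = -30189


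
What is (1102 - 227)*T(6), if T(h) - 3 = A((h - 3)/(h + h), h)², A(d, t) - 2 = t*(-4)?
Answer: 426125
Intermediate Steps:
A(d, t) = 2 - 4*t (A(d, t) = 2 + t*(-4) = 2 - 4*t)
T(h) = 3 + (2 - 4*h)²
(1102 - 227)*T(6) = (1102 - 227)*(3 + 4*(-1 + 2*6)²) = 875*(3 + 4*(-1 + 12)²) = 875*(3 + 4*11²) = 875*(3 + 4*121) = 875*(3 + 484) = 875*487 = 426125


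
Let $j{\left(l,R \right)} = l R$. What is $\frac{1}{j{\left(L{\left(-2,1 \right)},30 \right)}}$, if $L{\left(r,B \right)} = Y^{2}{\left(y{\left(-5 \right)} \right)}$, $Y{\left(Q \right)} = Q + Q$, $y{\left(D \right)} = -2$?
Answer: $\frac{1}{480} \approx 0.0020833$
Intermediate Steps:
$Y{\left(Q \right)} = 2 Q$
$L{\left(r,B \right)} = 16$ ($L{\left(r,B \right)} = \left(2 \left(-2\right)\right)^{2} = \left(-4\right)^{2} = 16$)
$j{\left(l,R \right)} = R l$
$\frac{1}{j{\left(L{\left(-2,1 \right)},30 \right)}} = \frac{1}{30 \cdot 16} = \frac{1}{480}$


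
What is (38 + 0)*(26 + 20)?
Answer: 1748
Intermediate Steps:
(38 + 0)*(26 + 20) = 38*46 = 1748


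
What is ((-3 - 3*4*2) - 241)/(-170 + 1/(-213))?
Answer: 57084/36211 ≈ 1.5764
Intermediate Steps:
((-3 - 3*4*2) - 241)/(-170 + 1/(-213)) = ((-3 - 12*2) - 241)/(-170 - 1/213) = ((-3 - 24) - 241)/(-36211/213) = (-27 - 241)*(-213/36211) = -268*(-213/36211) = 57084/36211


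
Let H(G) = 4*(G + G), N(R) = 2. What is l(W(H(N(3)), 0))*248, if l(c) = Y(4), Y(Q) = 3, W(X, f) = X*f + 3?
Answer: 744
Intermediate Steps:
H(G) = 8*G (H(G) = 4*(2*G) = 8*G)
W(X, f) = 3 + X*f
l(c) = 3
l(W(H(N(3)), 0))*248 = 3*248 = 744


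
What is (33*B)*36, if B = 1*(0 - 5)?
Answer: -5940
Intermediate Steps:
B = -5 (B = 1*(-5) = -5)
(33*B)*36 = (33*(-5))*36 = -165*36 = -5940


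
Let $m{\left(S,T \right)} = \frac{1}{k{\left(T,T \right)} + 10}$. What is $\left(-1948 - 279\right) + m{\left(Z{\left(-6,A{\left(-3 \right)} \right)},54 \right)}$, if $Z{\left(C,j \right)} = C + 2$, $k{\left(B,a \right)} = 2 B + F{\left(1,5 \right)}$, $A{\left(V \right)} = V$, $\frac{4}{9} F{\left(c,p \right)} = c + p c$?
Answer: $- \frac{585699}{263} \approx -2227.0$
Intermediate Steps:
$F{\left(c,p \right)} = \frac{9 c}{4} + \frac{9 c p}{4}$ ($F{\left(c,p \right)} = \frac{9 \left(c + p c\right)}{4} = \frac{9 \left(c + c p\right)}{4} = \frac{9 c}{4} + \frac{9 c p}{4}$)
$k{\left(B,a \right)} = \frac{27}{2} + 2 B$ ($k{\left(B,a \right)} = 2 B + \frac{9}{4} \cdot 1 \left(1 + 5\right) = 2 B + \frac{9}{4} \cdot 1 \cdot 6 = 2 B + \frac{27}{2} = \frac{27}{2} + 2 B$)
$Z{\left(C,j \right)} = 2 + C$
$m{\left(S,T \right)} = \frac{1}{\frac{47}{2} + 2 T}$ ($m{\left(S,T \right)} = \frac{1}{\left(\frac{27}{2} + 2 T\right) + 10} = \frac{1}{\frac{47}{2} + 2 T}$)
$\left(-1948 - 279\right) + m{\left(Z{\left(-6,A{\left(-3 \right)} \right)},54 \right)} = \left(-1948 - 279\right) + \frac{2}{47 + 4 \cdot 54} = -2227 + \frac{2}{47 + 216} = -2227 + \frac{2}{263} = - \frac{585699}{263}$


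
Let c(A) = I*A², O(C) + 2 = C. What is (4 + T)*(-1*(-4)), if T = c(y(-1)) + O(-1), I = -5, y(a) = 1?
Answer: -16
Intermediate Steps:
O(C) = -2 + C
c(A) = -5*A²
T = -8 (T = -5*1² + (-2 - 1) = -5*1 - 3 = -5 - 3 = -8)
(4 + T)*(-1*(-4)) = (4 - 8)*(-1*(-4)) = -4*4 = -16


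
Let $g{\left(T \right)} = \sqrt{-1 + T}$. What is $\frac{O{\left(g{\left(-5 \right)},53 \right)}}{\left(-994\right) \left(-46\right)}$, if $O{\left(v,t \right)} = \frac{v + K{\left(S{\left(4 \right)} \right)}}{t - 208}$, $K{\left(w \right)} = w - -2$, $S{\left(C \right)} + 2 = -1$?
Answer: $\frac{1}{7087220} - \frac{i \sqrt{6}}{7087220} \approx 1.411 \cdot 10^{-7} - 3.4562 \cdot 10^{-7} i$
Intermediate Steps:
$S{\left(C \right)} = -3$ ($S{\left(C \right)} = -2 - 1 = -3$)
$K{\left(w \right)} = 2 + w$ ($K{\left(w \right)} = w + 2 = 2 + w$)
$O{\left(v,t \right)} = \frac{-1 + v}{-208 + t}$ ($O{\left(v,t \right)} = \frac{v + \left(2 - 3\right)}{t - 208} = \frac{v - 1}{-208 + t} = \frac{-1 + v}{-208 + t}$)
$\frac{O{\left(g{\left(-5 \right)},53 \right)}}{\left(-994\right) \left(-46\right)} = \frac{\frac{1}{-208 + 53} \left(-1 + \sqrt{-1 - 5}\right)}{\left(-994\right) \left(-46\right)} = \frac{\frac{1}{-155} \left(-1 + \sqrt{-6}\right)}{45724} = - \frac{-1 + i \sqrt{6}}{155} \cdot \frac{1}{45724} = \left(\frac{1}{155} - \frac{i \sqrt{6}}{155}\right) \frac{1}{45724} = \frac{1}{7087220} - \frac{i \sqrt{6}}{7087220}$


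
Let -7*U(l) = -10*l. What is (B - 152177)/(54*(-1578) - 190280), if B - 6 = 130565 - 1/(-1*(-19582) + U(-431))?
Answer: 2868498991/36575419888 ≈ 0.078427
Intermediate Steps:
U(l) = 10*l/7 (U(l) = -(-10)*l/7 = 10*l/7)
B = 17335128237/132764 (B = 6 + (130565 - 1/(-1*(-19582) + (10/7)*(-431))) = 6 + (130565 - 1/(19582 - 4310/7)) = 6 + (130565 - 1/132764/7) = 6 + (130565 - 1*7/132764) = 6 + (130565 - 7/132764) = 6 + 17334331653/132764 = 17335128237/132764 ≈ 1.3057e+5)
(B - 152177)/(54*(-1578) - 190280) = (17335128237/132764 - 152177)/(54*(-1578) - 190280) = -2868498991/(132764*(-85212 - 190280)) = -2868498991/132764/(-275492) = -2868498991/132764*(-1/275492) = 2868498991/36575419888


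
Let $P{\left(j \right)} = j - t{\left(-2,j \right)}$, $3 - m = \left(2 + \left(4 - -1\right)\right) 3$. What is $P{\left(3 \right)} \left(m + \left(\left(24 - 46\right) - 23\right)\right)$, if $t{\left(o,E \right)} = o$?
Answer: $-315$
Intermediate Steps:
$m = -18$ ($m = 3 - \left(2 + \left(4 - -1\right)\right) 3 = 3 - \left(2 + \left(4 + 1\right)\right) 3 = 3 - \left(2 + 5\right) 3 = 3 - 7 \cdot 3 = 3 - 21 = -18$)
$P{\left(j \right)} = 2 + j$ ($P{\left(j \right)} = j - -2 = j + 2 = 2 + j$)
$P{\left(3 \right)} \left(m + \left(\left(24 - 46\right) - 23\right)\right) = \left(2 + 3\right) \left(-18 + \left(\left(24 - 46\right) - 23\right)\right) = 5 \left(-18 - 45\right) = 5 \left(-63\right) = -315$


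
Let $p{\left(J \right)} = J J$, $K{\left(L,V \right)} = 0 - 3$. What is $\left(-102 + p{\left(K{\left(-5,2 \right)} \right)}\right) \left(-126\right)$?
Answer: $11718$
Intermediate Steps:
$K{\left(L,V \right)} = -3$ ($K{\left(L,V \right)} = 0 - 3 = -3$)
$p{\left(J \right)} = J^{2}$
$\left(-102 + p{\left(K{\left(-5,2 \right)} \right)}\right) \left(-126\right) = \left(-102 + \left(-3\right)^{2}\right) \left(-126\right) = \left(-102 + 9\right) \left(-126\right) = \left(-93\right) \left(-126\right) = 11718$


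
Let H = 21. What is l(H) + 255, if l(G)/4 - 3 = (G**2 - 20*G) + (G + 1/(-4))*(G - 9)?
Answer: 1347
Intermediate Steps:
l(G) = 12 - 80*G + 4*G**2 + 4*(-9 + G)*(-1/4 + G) (l(G) = 12 + 4*((G**2 - 20*G) + (G + 1/(-4))*(G - 9)) = 12 + 4*((G**2 - 20*G) + (G - 1/4)*(-9 + G)) = 12 + 4*((G**2 - 20*G) + (-1/4 + G)*(-9 + G)) = 12 + 4*((G**2 - 20*G) + (-9 + G)*(-1/4 + G)) = 12 + 4*(G**2 - 20*G + (-9 + G)*(-1/4 + G)) = 12 + (-80*G + 4*G**2 + 4*(-9 + G)*(-1/4 + G)) = 12 - 80*G + 4*G**2 + 4*(-9 + G)*(-1/4 + G))
l(H) + 255 = (21 - 117*21 + 8*21**2) + 255 = (21 - 2457 + 8*441) + 255 = (21 - 2457 + 3528) + 255 = 1092 + 255 = 1347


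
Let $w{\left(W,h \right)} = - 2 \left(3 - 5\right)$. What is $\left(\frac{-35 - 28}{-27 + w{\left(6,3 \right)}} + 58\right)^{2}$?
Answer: $\frac{1951609}{529} \approx 3689.2$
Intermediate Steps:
$w{\left(W,h \right)} = 4$ ($w{\left(W,h \right)} = \left(-2\right) \left(-2\right) = 4$)
$\left(\frac{-35 - 28}{-27 + w{\left(6,3 \right)}} + 58\right)^{2} = \left(\frac{-35 - 28}{-27 + 4} + 58\right)^{2} = \left(- \frac{63}{-23} + 58\right)^{2} = \left(\left(-63\right) \left(- \frac{1}{23}\right) + 58\right)^{2} = \left(\frac{63}{23} + 58\right)^{2} = \left(\frac{1397}{23}\right)^{2} = \frac{1951609}{529}$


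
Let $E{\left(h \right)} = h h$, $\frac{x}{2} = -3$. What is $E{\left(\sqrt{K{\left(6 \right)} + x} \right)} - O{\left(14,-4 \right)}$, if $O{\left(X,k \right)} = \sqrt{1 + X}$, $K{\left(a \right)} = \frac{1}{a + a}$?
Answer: $- \frac{71}{12} - \sqrt{15} \approx -9.7896$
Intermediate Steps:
$x = -6$ ($x = 2 \left(-3\right) = -6$)
$K{\left(a \right)} = \frac{1}{2 a}$
$E{\left(h \right)} = h^{2}$
$E{\left(\sqrt{K{\left(6 \right)} + x} \right)} - O{\left(14,-4 \right)} = \left(\sqrt{\frac{1}{2 \cdot 6} - 6}\right)^{2} - \sqrt{1 + 14} = \left(\sqrt{\frac{1}{2} \cdot \frac{1}{6} - 6}\right)^{2} - \sqrt{15} = \left(\sqrt{\frac{1}{12} - 6}\right)^{2} - \sqrt{15} = \left(\sqrt{- \frac{71}{12}}\right)^{2} - \sqrt{15} = \left(\frac{i \sqrt{213}}{6}\right)^{2} - \sqrt{15} = - \frac{71}{12} - \sqrt{15}$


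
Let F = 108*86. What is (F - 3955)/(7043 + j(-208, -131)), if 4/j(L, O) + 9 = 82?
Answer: 389309/514143 ≈ 0.75720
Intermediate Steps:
j(L, O) = 4/73 (j(L, O) = 4/(-9 + 82) = 4/73)
F = 9288
(F - 3955)/(7043 + j(-208, -131)) = (9288 - 3955)/(7043 + 4/73) = 5333/(514143/73) = 5333*(73/514143) = 389309/514143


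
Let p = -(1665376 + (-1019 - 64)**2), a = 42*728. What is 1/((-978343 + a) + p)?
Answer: -1/3786032 ≈ -2.6413e-7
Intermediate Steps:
a = 30576
p = -2838265 (p = -(1665376 + (-1083)**2) = -(1665376 + 1172889) = -1*2838265 = -2838265)
1/((-978343 + a) + p) = 1/((-978343 + 30576) - 2838265) = 1/(-947767 - 2838265) = 1/(-3786032) = -1/3786032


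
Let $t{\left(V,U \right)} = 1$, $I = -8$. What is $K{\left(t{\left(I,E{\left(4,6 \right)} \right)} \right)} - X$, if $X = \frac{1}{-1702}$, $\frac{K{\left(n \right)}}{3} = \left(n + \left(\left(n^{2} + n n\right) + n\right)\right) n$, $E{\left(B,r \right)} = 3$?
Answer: $\frac{20425}{1702} \approx 12.001$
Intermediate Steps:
$K{\left(n \right)} = 3 n \left(2 n + 2 n^{2}\right)$ ($K{\left(n \right)} = 3 \left(n + \left(\left(n^{2} + n n\right) + n\right)\right) n = 3 \left(n + \left(\left(n^{2} + n^{2}\right) + n\right)\right) n = 3 \left(n + \left(2 n^{2} + n\right)\right) n = 3 \left(n + \left(n + 2 n^{2}\right)\right) n = 3 \left(2 n + 2 n^{2}\right) n = 3 n \left(2 n + 2 n^{2}\right)$)
$X = - \frac{1}{1702} \approx -0.00058754$
$K{\left(t{\left(I,E{\left(4,6 \right)} \right)} \right)} - X = 6 \cdot 1^{2} \left(1 + 1\right) - - \frac{1}{1702} = 6 \cdot 1 \cdot 2 + \frac{1}{1702} = 12 + \frac{1}{1702} = \frac{20425}{1702}$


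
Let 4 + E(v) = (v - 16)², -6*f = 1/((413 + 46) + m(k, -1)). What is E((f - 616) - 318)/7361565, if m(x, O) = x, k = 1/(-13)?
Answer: 231283479437381/1886553586433808 ≈ 0.12260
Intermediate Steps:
k = -1/13 ≈ -0.076923
f = -13/35796 (f = -1/(6*((413 + 46) - 1/13)) = -1/(6*(459 - 1/13)) = -1/(6*5966/13) = -⅙*13/5966 = -13/35796 ≈ -0.00036317)
E(v) = -4 + (-16 + v)² (E(v) = -4 + (v - 16)² = -4 + (-16 + v)²)
E((f - 616) - 318)/7361565 = (-4 + (-16 + ((-13/35796 - 616) - 318))²)/7361565 = (-4 + (-16 + (-22050349/35796 - 318))²)*(1/7361565) = (-4 + (-16 - 33433477/35796)²)*(1/7361565) = (-4 + (-34006213/35796)²)*(1/7361565) = (-4 + 1156422522601369/1281353616)*(1/7361565) = (1156417397186905/1281353616)*(1/7361565) = 231283479437381/1886553586433808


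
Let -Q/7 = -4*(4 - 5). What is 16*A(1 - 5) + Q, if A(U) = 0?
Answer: -28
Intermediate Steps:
Q = -28 (Q = -(-28)*(4 - 5) = -(-28)*(-1) = -7*4 = -28)
16*A(1 - 5) + Q = 16*0 - 28 = 0 - 28 = -28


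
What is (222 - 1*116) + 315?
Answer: 421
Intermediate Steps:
(222 - 1*116) + 315 = (222 - 116) + 315 = 106 + 315 = 421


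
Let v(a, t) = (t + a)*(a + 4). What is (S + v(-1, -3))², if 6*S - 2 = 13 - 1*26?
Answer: 6889/36 ≈ 191.36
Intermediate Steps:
S = -11/6 (S = ⅓ + (13 - 1*26)/6 = ⅓ + (13 - 26)/6 = ⅓ + (⅙)*(-13) = ⅓ - 13/6 = -11/6 ≈ -1.8333)
v(a, t) = (4 + a)*(a + t) (v(a, t) = (a + t)*(4 + a) = (4 + a)*(a + t))
(S + v(-1, -3))² = (-11/6 + ((-1)² + 4*(-1) + 4*(-3) - 1*(-3)))² = (-11/6 + (1 - 4 - 12 + 3))² = (-11/6 - 12)² = (-83/6)² = 6889/36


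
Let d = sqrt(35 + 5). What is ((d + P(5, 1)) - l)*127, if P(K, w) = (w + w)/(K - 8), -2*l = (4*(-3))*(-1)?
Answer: 2032/3 + 254*sqrt(10) ≈ 1480.6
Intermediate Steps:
l = -6 (l = -4*(-3)*(-1)/2 = -(-6)*(-1) = -1/2*12 = -6)
P(K, w) = 2*w/(-8 + K) (P(K, w) = (2*w)/(-8 + K) = 2*w/(-8 + K))
d = 2*sqrt(10) (d = sqrt(40) = 2*sqrt(10) ≈ 6.3246)
((d + P(5, 1)) - l)*127 = ((2*sqrt(10) + 2*1/(-8 + 5)) - 1*(-6))*127 = ((2*sqrt(10) + 2*1/(-3)) + 6)*127 = ((2*sqrt(10) + 2*1*(-1/3)) + 6)*127 = ((2*sqrt(10) - 2/3) + 6)*127 = ((-2/3 + 2*sqrt(10)) + 6)*127 = (16/3 + 2*sqrt(10))*127 = 2032/3 + 254*sqrt(10)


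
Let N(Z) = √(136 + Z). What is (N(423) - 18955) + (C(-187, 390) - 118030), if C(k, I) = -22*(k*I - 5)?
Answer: 1467585 + √559 ≈ 1.4676e+6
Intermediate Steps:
C(k, I) = 110 - 22*I*k (C(k, I) = -22*(I*k - 5) = -22*(-5 + I*k) = 110 - 22*I*k)
(N(423) - 18955) + (C(-187, 390) - 118030) = (√(136 + 423) - 18955) + ((110 - 22*390*(-187)) - 118030) = (√559 - 18955) + ((110 + 1604460) - 118030) = (-18955 + √559) + (1604570 - 118030) = (-18955 + √559) + 1486540 = 1467585 + √559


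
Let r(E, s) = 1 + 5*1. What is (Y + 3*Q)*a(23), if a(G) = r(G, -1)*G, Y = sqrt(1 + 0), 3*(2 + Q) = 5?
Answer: 0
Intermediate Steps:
Q = -1/3 (Q = -2 + (1/3)*5 = -2 + 5/3 = -1/3 ≈ -0.33333)
r(E, s) = 6 (r(E, s) = 1 + 5 = 6)
Y = 1 (Y = sqrt(1) = 1)
a(G) = 6*G
(Y + 3*Q)*a(23) = (1 + 3*(-1/3))*(6*23) = (1 - 1)*138 = 0*138 = 0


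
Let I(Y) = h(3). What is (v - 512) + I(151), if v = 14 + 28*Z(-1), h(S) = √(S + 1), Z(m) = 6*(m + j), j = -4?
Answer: -1336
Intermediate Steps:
Z(m) = -24 + 6*m (Z(m) = 6*(m - 4) = 6*(-4 + m) = -24 + 6*m)
h(S) = √(1 + S)
I(Y) = 2 (I(Y) = √(1 + 3) = √4 = 2)
v = -826 (v = 14 + 28*(-24 + 6*(-1)) = 14 + 28*(-24 - 6) = 14 + 28*(-30) = 14 - 840 = -826)
(v - 512) + I(151) = (-826 - 512) + 2 = -1338 + 2 = -1336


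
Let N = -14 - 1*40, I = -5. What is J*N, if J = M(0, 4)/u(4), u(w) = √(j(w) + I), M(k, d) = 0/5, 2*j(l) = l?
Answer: 0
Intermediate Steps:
j(l) = l/2
M(k, d) = 0 (M(k, d) = 0*(⅕) = 0)
u(w) = √(-5 + w/2) (u(w) = √(w/2 - 5) = √(-5 + w/2))
N = -54 (N = -14 - 40 = -54)
J = 0 (J = 0/((√(-20 + 2*4)/2)) = 0/((√(-20 + 8)/2)) = 0/((√(-12)/2)) = 0/(((2*I*√3)/2)) = 0/((I*√3)) = 0*(-I*√3/3) = 0)
J*N = 0*(-54) = 0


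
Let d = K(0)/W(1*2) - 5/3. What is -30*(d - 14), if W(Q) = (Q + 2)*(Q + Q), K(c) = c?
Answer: 470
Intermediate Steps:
W(Q) = 2*Q*(2 + Q) (W(Q) = (2 + Q)*(2*Q) = 2*Q*(2 + Q))
d = -5/3 (d = 0/((2*(1*2)*(2 + 1*2))) - 5/3 = 0/((2*2*(2 + 2))) - 5*1/3 = 0/((2*2*4)) - 5/3 = 0/16 - 5/3 = 0*(1/16) - 5/3 = 0 - 5/3 = -5/3 ≈ -1.6667)
-30*(d - 14) = -30*(-5/3 - 14) = -30*(-47)/3 = -15*(-94/3) = 470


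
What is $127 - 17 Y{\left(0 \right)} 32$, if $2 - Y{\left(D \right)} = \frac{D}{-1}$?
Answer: $-961$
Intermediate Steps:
$Y{\left(D \right)} = 2 + D$ ($Y{\left(D \right)} = 2 - \frac{D}{-1} = 2 - D \left(-1\right) = 2 - - D = 2 + D$)
$127 - 17 Y{\left(0 \right)} 32 = 127 - 17 \left(2 + 0\right) 32 = 127 - 17 \cdot 2 \cdot 32 = 127 - 1088 = -961$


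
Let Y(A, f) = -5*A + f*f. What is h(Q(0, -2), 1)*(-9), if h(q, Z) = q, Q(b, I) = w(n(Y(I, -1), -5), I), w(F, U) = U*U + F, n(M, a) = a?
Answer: 9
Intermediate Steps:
Y(A, f) = f**2 - 5*A (Y(A, f) = -5*A + f**2 = f**2 - 5*A)
w(F, U) = F + U**2 (w(F, U) = U**2 + F = F + U**2)
Q(b, I) = -5 + I**2
h(Q(0, -2), 1)*(-9) = (-5 + (-2)**2)*(-9) = (-5 + 4)*(-9) = -1*(-9) = 9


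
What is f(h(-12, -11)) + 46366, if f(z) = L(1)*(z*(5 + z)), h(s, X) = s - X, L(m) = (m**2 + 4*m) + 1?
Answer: 46342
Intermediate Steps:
L(m) = 1 + m**2 + 4*m
f(z) = 6*z*(5 + z) (f(z) = (1 + 1**2 + 4*1)*(z*(5 + z)) = (1 + 1 + 4)*(z*(5 + z)) = 6*(z*(5 + z)) = 6*z*(5 + z))
f(h(-12, -11)) + 46366 = 6*(-12 - 1*(-11))*(5 + (-12 - 1*(-11))) + 46366 = 6*(-12 + 11)*(5 + (-12 + 11)) + 46366 = 6*(-1)*(5 - 1) + 46366 = 6*(-1)*4 + 46366 = -24 + 46366 = 46342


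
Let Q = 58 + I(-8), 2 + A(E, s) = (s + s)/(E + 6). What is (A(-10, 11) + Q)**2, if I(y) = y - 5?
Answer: 5625/4 ≈ 1406.3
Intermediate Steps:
A(E, s) = -2 + 2*s/(6 + E) (A(E, s) = -2 + (s + s)/(E + 6) = -2 + (2*s)/(6 + E) = -2 + 2*s/(6 + E))
I(y) = -5 + y
Q = 45 (Q = 58 + (-5 - 8) = 58 - 13 = 45)
(A(-10, 11) + Q)**2 = (2*(-6 + 11 - 1*(-10))/(6 - 10) + 45)**2 = (2*(-6 + 11 + 10)/(-4) + 45)**2 = (2*(-1/4)*15 + 45)**2 = (-15/2 + 45)**2 = (75/2)**2 = 5625/4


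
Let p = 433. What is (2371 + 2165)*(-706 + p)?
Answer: -1238328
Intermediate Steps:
(2371 + 2165)*(-706 + p) = (2371 + 2165)*(-706 + 433) = 4536*(-273) = -1238328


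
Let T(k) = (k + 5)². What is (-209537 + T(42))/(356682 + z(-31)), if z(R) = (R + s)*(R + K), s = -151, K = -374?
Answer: -25916/53799 ≈ -0.48172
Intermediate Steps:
T(k) = (5 + k)²
z(R) = (-374 + R)*(-151 + R) (z(R) = (R - 151)*(R - 374) = (-151 + R)*(-374 + R) = (-374 + R)*(-151 + R))
(-209537 + T(42))/(356682 + z(-31)) = (-209537 + (5 + 42)²)/(356682 + (56474 + (-31)² - 525*(-31))) = (-209537 + 47²)/(356682 + (56474 + 961 + 16275)) = (-209537 + 2209)/(356682 + 73710) = -207328/430392 = -207328*1/430392 = -25916/53799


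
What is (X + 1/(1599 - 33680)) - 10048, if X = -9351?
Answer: -622339320/32081 ≈ -19399.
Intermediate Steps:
(X + 1/(1599 - 33680)) - 10048 = (-9351 + 1/(1599 - 33680)) - 10048 = (-9351 + 1/(-32081)) - 10048 = (-9351 - 1/32081) - 10048 = -299989432/32081 - 10048 = -622339320/32081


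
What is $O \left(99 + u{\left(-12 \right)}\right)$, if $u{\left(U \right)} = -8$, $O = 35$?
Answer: $3185$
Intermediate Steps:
$O \left(99 + u{\left(-12 \right)}\right) = 35 \left(99 - 8\right) = 35 \cdot 91 = 3185$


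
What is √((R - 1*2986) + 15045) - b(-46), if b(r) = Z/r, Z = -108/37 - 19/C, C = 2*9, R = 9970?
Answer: -2647/30636 + √22029 ≈ 148.34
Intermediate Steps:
C = 18
Z = -2647/666 (Z = -108/37 - 19/18 = -2647/666 ≈ -3.9745)
b(r) = -2647/(666*r)
√((R - 1*2986) + 15045) - b(-46) = √((9970 - 1*2986) + 15045) - (-2647)/(666*(-46)) = √((9970 - 2986) + 15045) - (-2647)*(-1)/(666*46) = √(6984 + 15045) - 1*2647/30636 = √22029 - 2647/30636 = -2647/30636 + √22029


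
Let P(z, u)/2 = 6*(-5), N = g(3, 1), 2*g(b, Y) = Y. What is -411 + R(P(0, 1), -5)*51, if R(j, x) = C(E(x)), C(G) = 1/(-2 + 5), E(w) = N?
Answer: -394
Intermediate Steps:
g(b, Y) = Y/2
N = ½ (N = (½)*1 = ½ ≈ 0.50000)
E(w) = ½
C(G) = ⅓ (C(G) = 1/3 = ⅓)
P(z, u) = -60 (P(z, u) = 2*(6*(-5)) = 2*(-30) = -60)
R(j, x) = ⅓
-411 + R(P(0, 1), -5)*51 = -411 + (⅓)*51 = -411 + 17 = -394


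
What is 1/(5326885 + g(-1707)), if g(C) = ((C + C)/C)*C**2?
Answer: 1/11154583 ≈ 8.9649e-8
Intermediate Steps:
g(C) = 2*C**2 (g(C) = ((2*C)/C)*C**2 = 2*C**2)
1/(5326885 + g(-1707)) = 1/(5326885 + 2*(-1707)**2) = 1/(5326885 + 2*2913849) = 1/(5326885 + 5827698) = 1/11154583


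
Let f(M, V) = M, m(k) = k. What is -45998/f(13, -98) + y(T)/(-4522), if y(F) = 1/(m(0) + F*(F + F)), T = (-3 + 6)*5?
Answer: -93601330213/26453700 ≈ -3538.3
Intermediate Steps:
T = 15 (T = 3*5 = 15)
y(F) = 1/(2*F²) (y(F) = 1/(0 + F*(F + F)) = 1/(0 + F*(2*F)) = 1/(0 + 2*F²) = 1/(2*F²))
-45998/f(13, -98) + y(T)/(-4522) = -45998/13 + ((½)/15²)/(-4522) = -45998*1/13 + ((½)*(1/225))*(-1/4522) = -45998/13 + (1/450)*(-1/4522) = -45998/13 - 1/2034900 = -93601330213/26453700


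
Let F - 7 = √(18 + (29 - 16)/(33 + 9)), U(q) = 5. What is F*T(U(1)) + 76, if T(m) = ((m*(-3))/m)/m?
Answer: 359/5 - √32298/70 ≈ 69.233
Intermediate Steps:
T(m) = -3/m (T(m) = ((-3*m)/m)/m = -3/m)
F = 7 + √32298/42 (F = 7 + √(18 + (29 - 16)/(33 + 9)) = 7 + √(18 + 13/42) = 7 + √(769/42) = 7 + √32298/42 ≈ 11.279)
F*T(U(1)) + 76 = (7 + √32298/42)*(-3/5) + 76 = (7 + √32298/42)*(-3*⅕) + 76 = (7 + √32298/42)*(-⅗) + 76 = (-21/5 - √32298/70) + 76 = 359/5 - √32298/70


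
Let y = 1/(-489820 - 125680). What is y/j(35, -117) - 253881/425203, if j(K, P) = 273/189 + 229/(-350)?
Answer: -7778836536579/13028045586770 ≈ -0.59708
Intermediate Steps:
y = -1/615500 (y = 1/(-615500) = -1/615500 ≈ -1.6247e-6)
j(K, P) = 2489/3150 (j(K, P) = 273*(1/189) + 229*(-1/350) = 13/9 - 229/350 = 2489/3150)
y/j(35, -117) - 253881/425203 = -1/(615500*2489/3150) - 253881/425203 = -1/615500*3150/2489 - 253881*1/425203 = -63/30639590 - 253881/425203 = -7778836536579/13028045586770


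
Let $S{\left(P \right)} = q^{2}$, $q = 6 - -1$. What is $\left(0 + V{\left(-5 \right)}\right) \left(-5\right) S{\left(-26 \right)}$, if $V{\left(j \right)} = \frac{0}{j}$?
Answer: $0$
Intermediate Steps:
$V{\left(j \right)} = 0$
$q = 7$ ($q = 6 + 1 = 7$)
$S{\left(P \right)} = 49$ ($S{\left(P \right)} = 7^{2} = 49$)
$\left(0 + V{\left(-5 \right)}\right) \left(-5\right) S{\left(-26 \right)} = \left(0 + 0\right) \left(-5\right) 49 = 0 \left(-5\right) 49 = 0 \cdot 49 = 0$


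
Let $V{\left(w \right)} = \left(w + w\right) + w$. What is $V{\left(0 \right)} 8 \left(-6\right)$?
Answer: $0$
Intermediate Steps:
$V{\left(w \right)} = 3 w$ ($V{\left(w \right)} = 2 w + w = 3 w$)
$V{\left(0 \right)} 8 \left(-6\right) = 3 \cdot 0 \cdot 8 \left(-6\right) = 0 \cdot 8 \left(-6\right) = 0 \left(-6\right) = 0$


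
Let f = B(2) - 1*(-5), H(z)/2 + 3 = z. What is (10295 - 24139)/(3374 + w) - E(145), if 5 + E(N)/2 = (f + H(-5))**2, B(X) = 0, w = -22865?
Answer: -4508068/19491 ≈ -231.29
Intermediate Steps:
H(z) = -6 + 2*z
f = 5 (f = 0 - 1*(-5) = 0 + 5 = 5)
E(N) = 232 (E(N) = -10 + 2*(5 + (-6 + 2*(-5)))**2 = -10 + 2*(5 + (-6 - 10))**2 = -10 + 2*(5 - 16)**2 = -10 + 2*(-11)**2 = -10 + 2*121 = -10 + 242 = 232)
(10295 - 24139)/(3374 + w) - E(145) = (10295 - 24139)/(3374 - 22865) - 1*232 = -13844/(-19491) - 232 = -13844*(-1/19491) - 232 = 13844/19491 - 232 = -4508068/19491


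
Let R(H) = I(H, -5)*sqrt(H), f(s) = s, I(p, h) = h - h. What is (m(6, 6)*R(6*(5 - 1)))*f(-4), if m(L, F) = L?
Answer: 0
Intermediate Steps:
I(p, h) = 0
R(H) = 0 (R(H) = 0*sqrt(H) = 0)
(m(6, 6)*R(6*(5 - 1)))*f(-4) = (6*0)*(-4) = 0*(-4) = 0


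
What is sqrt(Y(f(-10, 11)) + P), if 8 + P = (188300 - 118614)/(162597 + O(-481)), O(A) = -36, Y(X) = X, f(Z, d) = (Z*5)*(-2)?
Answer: sqrt(2442527468178)/162561 ≈ 9.6140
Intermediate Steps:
f(Z, d) = -10*Z (f(Z, d) = (5*Z)*(-2) = -10*Z)
P = -1230802/162561 (P = -8 + (188300 - 118614)/(162597 - 36) = -8 + 69686/162561 = -1230802/162561 ≈ -7.5713)
sqrt(Y(f(-10, 11)) + P) = sqrt(-10*(-10) - 1230802/162561) = sqrt(100 - 1230802/162561) = sqrt(15025298/162561) = sqrt(2442527468178)/162561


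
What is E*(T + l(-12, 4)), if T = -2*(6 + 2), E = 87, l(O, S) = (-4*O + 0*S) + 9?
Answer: 3567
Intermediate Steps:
l(O, S) = 9 - 4*O (l(O, S) = (-4*O + 0) + 9 = -4*O + 9 = 9 - 4*O)
T = -16 (T = -2*8 = -16)
E*(T + l(-12, 4)) = 87*(-16 + (9 - 4*(-12))) = 87*(-16 + (9 + 48)) = 87*(-16 + 57) = 87*41 = 3567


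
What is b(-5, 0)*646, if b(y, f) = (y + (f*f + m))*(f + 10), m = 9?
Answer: 25840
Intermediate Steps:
b(y, f) = (10 + f)*(9 + y + f**2) (b(y, f) = (y + (f*f + 9))*(f + 10) = (y + (f**2 + 9))*(10 + f) = (y + (9 + f**2))*(10 + f) = (9 + y + f**2)*(10 + f) = (10 + f)*(9 + y + f**2))
b(-5, 0)*646 = (90 + 0**3 + 9*0 + 10*(-5) + 10*0**2 + 0*(-5))*646 = (90 + 0 + 0 - 50 + 10*0 + 0)*646 = (90 + 0 + 0 - 50 + 0 + 0)*646 = 40*646 = 25840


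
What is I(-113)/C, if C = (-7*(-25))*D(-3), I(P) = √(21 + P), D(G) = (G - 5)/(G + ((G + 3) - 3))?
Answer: 3*I*√23/350 ≈ 0.041107*I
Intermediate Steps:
D(G) = (-5 + G)/(2*G) (D(G) = (-5 + G)/(G + ((3 + G) - 3)) = (-5 + G)/(G + G) = (-5 + G)/((2*G)) = (-5 + G)*(1/(2*G)) = (-5 + G)/(2*G))
C = 700/3 (C = (-7*(-25))*((½)*(-5 - 3)/(-3)) = 175*((½)*(-⅓)*(-8)) = 175*(4/3) = 700/3 ≈ 233.33)
I(-113)/C = √(21 - 113)/(700/3) = √(-92)*(3/700) = (2*I*√23)*(3/700) = 3*I*√23/350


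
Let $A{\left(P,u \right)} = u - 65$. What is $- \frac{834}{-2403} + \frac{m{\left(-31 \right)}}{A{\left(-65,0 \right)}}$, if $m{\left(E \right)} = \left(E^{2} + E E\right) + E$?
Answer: $- \frac{1496621}{52065} \approx -28.745$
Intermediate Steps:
$A{\left(P,u \right)} = -65 + u$
$m{\left(E \right)} = E + 2 E^{2}$ ($m{\left(E \right)} = \left(E^{2} + E^{2}\right) + E = 2 E^{2} + E = E + 2 E^{2}$)
$- \frac{834}{-2403} + \frac{m{\left(-31 \right)}}{A{\left(-65,0 \right)}} = - \frac{834}{-2403} + \frac{\left(-31\right) \left(1 + 2 \left(-31\right)\right)}{-65 + 0} = \left(-834\right) \left(- \frac{1}{2403}\right) + \frac{\left(-31\right) \left(1 - 62\right)}{-65} = \frac{278}{801} + \left(-31\right) \left(-61\right) \left(- \frac{1}{65}\right) = \frac{278}{801} + 1891 \left(- \frac{1}{65}\right) = \frac{278}{801} - \frac{1891}{65} = - \frac{1496621}{52065}$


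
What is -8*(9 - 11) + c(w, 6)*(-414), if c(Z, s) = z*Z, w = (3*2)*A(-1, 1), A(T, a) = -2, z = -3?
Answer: -14888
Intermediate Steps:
w = -12 (w = (3*2)*(-2) = 6*(-2) = -12)
c(Z, s) = -3*Z
-8*(9 - 11) + c(w, 6)*(-414) = -8*(9 - 11) - 3*(-12)*(-414) = -8*(-2) + 36*(-414) = 16 - 14904 = -14888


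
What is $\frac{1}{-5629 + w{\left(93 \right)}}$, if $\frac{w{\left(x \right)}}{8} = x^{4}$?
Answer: $\frac{1}{598435979} \approx 1.671 \cdot 10^{-9}$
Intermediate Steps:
$w{\left(x \right)} = 8 x^{4}$
$\frac{1}{-5629 + w{\left(93 \right)}} = \frac{1}{-5629 + 8 \cdot 93^{4}} = \frac{1}{-5629 + 8 \cdot 74805201} = \frac{1}{-5629 + 598441608} = \frac{1}{598435979}$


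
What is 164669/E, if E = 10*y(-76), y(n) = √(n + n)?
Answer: -164669*I*√38/760 ≈ -1335.6*I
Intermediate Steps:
y(n) = √2*√n (y(n) = √(2*n) = √2*√n)
E = 20*I*√38 (E = 10*(√2*√(-76)) = 10*(√2*(2*I*√19)) = 10*(2*I*√38) = 20*I*√38 ≈ 123.29*I)
164669/E = 164669/((20*I*√38)) = 164669*(-I*√38/760) = -164669*I*√38/760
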